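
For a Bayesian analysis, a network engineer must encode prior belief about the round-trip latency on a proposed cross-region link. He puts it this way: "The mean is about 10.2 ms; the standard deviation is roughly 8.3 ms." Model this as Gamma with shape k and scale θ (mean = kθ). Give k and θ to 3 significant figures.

k ≈ 1.51, θ ≈ 6.75

For Gamma(k, scale θ): mean = kθ, variance = kθ², so CV = 1/√k.
CV = SD/mean = 8.3/10.2 = 0.8137, hence k = 1/CV² = 1.51.
Then θ = mean/k = 10.2/1.51 = 6.75.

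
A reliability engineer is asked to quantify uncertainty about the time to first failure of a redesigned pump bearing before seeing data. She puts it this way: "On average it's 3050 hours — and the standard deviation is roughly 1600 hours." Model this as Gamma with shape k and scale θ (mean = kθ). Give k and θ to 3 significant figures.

For Gamma(k, scale θ): mean = kθ, variance = kθ², so CV = 1/√k.
CV = SD/mean = 1600/3050 = 0.5246, hence k = 1/CV² = 3.63.
Then θ = mean/k = 3050/3.63 = 839.

k ≈ 3.63, θ ≈ 839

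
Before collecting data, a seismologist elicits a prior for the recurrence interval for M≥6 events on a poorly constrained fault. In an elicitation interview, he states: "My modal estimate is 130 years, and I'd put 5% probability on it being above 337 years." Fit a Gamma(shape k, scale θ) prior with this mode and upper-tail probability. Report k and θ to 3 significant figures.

k ≈ 3.98, θ ≈ 43.6

Gamma(k,θ) with k>1 has mode (k−1)θ, so θ = 130/(k−1).
Need P(X < 337) = 0.95 with θ tied to k this way. Start at k = 2, θ = 130: P(X<337) ≈ 0.731.
Too low — raise k to concentrate. Iterating converges to k ≈ 3.98.
Then θ = 130/(3.98−1) ≈ 43.6.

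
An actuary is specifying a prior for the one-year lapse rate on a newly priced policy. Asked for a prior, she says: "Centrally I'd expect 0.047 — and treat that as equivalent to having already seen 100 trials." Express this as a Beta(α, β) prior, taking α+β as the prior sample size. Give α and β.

α = 4.7, β = 95.3

Under the effective-sample-size interpretation, Beta(α, β) has prior mean α/(α+β) and prior sample size α+β.
So α+β = 100 and α/(α+β) = 0.047, giving α = 0.047·100 = 4.7 and β = 100 − 4.7 = 95.3.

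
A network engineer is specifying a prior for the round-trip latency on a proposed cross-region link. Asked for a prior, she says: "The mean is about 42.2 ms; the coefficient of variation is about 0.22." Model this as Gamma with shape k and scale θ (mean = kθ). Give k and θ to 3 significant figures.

k ≈ 20.7, θ ≈ 2.04

For Gamma(k, scale θ): mean = kθ, variance = kθ², so CV = 1/√k.
CV = 0.22, hence k = 1/CV² = 20.7.
Then θ = mean/k = 42.2/20.7 = 2.04.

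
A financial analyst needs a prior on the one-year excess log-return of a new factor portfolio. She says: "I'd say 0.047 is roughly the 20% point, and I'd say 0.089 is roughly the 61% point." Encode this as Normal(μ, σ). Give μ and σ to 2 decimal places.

μ = 0.08, σ = 0.04

The p-quantile of Normal(μ,σ) is μ + z_p·σ, with z_{0.2} = -0.8416 and z_{0.61} = 0.2793.
Eliminate σ: μ = (z₂·x₁ − z₁·x₂)/(z₂ − z₁) = (0.2793·0.047 − (-0.8416)·0.089)/1.121 = 0.08.
Then σ = (x₂ − x₁)/(z₂ − z₁) = (0.089 − 0.047)/1.121 = 0.04.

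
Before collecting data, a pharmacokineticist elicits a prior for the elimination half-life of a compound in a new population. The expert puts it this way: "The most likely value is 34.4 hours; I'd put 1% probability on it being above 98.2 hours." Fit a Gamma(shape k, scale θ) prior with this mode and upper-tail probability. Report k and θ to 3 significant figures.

Gamma(k,θ) with k>1 has mode (k−1)θ, so θ = 34.4/(k−1).
Need P(X < 98.2) = 0.99 with θ tied to k this way. Start at k = 2, θ = 34.4: P(X<98.2) ≈ 0.778.
Too low — raise k to concentrate. Iterating converges to k ≈ 5.14.
Then θ = 34.4/(5.14−1) ≈ 8.31.

k ≈ 5.14, θ ≈ 8.31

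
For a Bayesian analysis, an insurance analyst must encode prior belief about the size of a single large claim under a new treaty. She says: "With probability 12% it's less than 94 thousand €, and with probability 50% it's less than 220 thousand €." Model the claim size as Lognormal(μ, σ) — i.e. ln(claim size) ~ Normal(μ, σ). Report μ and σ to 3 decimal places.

μ ≈ 5.394, σ ≈ 0.724

If T ~ Lognormal(μ,σ) then ln T ~ Normal(μ,σ), so the p-quantile of ln T is μ + z_p·σ.
ln(94) = 4.543 and ln(220) = 5.394; z_{0.12} = -1.175, z_{0.5} = 0.
σ = (5.394 − 4.543)/(0 − (-1.175)) = 0.724.
μ = 4.543 − (-1.175)·0.724 = 5.394.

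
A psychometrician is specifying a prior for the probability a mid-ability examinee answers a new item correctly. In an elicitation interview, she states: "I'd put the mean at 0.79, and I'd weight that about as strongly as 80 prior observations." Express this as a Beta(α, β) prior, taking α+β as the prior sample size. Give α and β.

Under the effective-sample-size interpretation, Beta(α, β) has prior mean α/(α+β) and prior sample size α+β.
So α+β = 80 and α/(α+β) = 0.79, giving α = 0.79·80 = 63.2 and β = 80 − 63.2 = 16.8.

α = 63.2, β = 16.8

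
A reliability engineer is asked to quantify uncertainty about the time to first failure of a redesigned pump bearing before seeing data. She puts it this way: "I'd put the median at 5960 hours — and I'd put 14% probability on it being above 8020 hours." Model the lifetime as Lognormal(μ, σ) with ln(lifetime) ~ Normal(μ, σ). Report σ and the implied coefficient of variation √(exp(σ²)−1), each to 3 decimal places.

σ ≈ 0.275, CV ≈ 0.280

If T ~ Lognormal(μ,σ) then ln T ~ Normal(μ,σ), so the p-quantile of ln T is μ + z_p·σ.
ln(5960) = 8.693 and ln(8020) = 8.99; z_{0.5} = 0, z_{0.86} = 1.08.
σ = (8.99 − 8.693)/(1.08 − (0)) = 0.275.
μ = 8.693 − (0)·0.275 = 8.693.
CV = √(exp(σ²)−1) = √(exp(0.0755)−1) = 0.280.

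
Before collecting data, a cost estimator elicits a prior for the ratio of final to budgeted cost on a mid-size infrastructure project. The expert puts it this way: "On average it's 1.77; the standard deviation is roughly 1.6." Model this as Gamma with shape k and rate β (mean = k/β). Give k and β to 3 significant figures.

k ≈ 1.22, β ≈ 0.691

For Gamma(k, rate β): mean = k/β, variance = k/β², so CV = 1/√k.
CV = SD/mean = 1.6/1.77 = 0.904, hence k = 1/CV² = 1.22.
Then β = k/mean = 1.22/1.77 = 0.691.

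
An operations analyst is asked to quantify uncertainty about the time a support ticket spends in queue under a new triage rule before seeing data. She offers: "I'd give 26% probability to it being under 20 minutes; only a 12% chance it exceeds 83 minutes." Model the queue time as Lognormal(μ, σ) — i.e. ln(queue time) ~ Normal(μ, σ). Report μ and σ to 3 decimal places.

If T ~ Lognormal(μ,σ) then ln T ~ Normal(μ,σ), so the p-quantile of ln T is μ + z_p·σ.
ln(20) = 2.996 and ln(83) = 4.419; z_{0.26} = -0.6433, z_{0.88} = 1.175.
σ = (4.419 − 2.996)/(1.175 − (-0.6433)) = 0.783.
μ = 2.996 − (-0.6433)·0.783 = 3.499.

μ ≈ 3.499, σ ≈ 0.783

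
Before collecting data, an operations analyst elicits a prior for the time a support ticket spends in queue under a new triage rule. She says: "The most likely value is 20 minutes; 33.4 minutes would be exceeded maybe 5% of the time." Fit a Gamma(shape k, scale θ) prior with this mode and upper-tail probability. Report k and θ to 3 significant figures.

Gamma(k,θ) with k>1 has mode (k−1)θ, so θ = 20/(k−1).
Need P(X < 33.4) = 0.95 with θ tied to k this way. Start at k = 2, θ = 20: P(X<33.4) ≈ 0.497.
Too low — raise k to concentrate. Iterating converges to k ≈ 11.6.
Then θ = 20/(11.6−1) ≈ 1.88.

k ≈ 11.6, θ ≈ 1.88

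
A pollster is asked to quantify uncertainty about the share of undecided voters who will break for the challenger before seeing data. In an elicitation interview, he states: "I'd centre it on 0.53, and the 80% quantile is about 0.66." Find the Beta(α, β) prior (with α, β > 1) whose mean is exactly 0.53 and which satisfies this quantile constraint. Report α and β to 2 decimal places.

α ≈ 5.64, β ≈ 5.00

With mean 0.53 fixed, write α = 0.53s, β = 0.47s where s = α+β.
Need P(θ < 0.66) = 0.8 under Beta(0.53s, 0.47s). Normal approximation: (q−m)/√(m(1−m)/s) ≈ z_{0.8} = 0.842, so s ≈ 0.53·0.47·(0.842)²/(0.66−0.53)² = 10.4.
At s = 10.4: P(θ<0.66) ≈ 0.798. Adjusting to match 0.8 gives s ≈ 10.64.
So α = 0.53·10.64 ≈ 5.64, β = 0.47·10.64 ≈ 5.00.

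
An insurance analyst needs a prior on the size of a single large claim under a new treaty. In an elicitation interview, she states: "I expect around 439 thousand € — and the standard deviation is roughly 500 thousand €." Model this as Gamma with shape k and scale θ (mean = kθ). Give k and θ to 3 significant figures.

k ≈ 0.771, θ ≈ 569

For Gamma(k, scale θ): mean = kθ, variance = kθ², so CV = 1/√k.
CV = SD/mean = 500/439 = 1.139, hence k = 1/CV² = 0.771.
Then θ = mean/k = 439/0.771 = 569.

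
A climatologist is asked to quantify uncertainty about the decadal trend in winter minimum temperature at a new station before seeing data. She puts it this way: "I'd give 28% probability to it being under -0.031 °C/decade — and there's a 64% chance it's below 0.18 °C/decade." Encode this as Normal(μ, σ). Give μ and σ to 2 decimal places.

The p-quantile of Normal(μ,σ) is μ + z_p·σ, with z_{0.28} = -0.5828 and z_{0.64} = 0.3585.
Eliminate σ: μ = (z₂·x₁ − z₁·x₂)/(z₂ − z₁) = (0.3585·-0.031 − (-0.5828)·0.18)/0.9413 = 0.10.
Then σ = (x₂ − x₁)/(z₂ − z₁) = (0.18 − -0.031)/0.9413 = 0.22.

μ = 0.10, σ = 0.22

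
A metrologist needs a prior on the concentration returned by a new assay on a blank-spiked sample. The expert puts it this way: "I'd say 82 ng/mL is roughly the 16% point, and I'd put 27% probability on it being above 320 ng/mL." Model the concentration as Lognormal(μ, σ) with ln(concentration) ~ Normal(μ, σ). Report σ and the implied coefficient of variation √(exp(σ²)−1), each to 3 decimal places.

σ ≈ 0.847, CV ≈ 1.025

If T ~ Lognormal(μ,σ) then ln T ~ Normal(μ,σ), so the p-quantile of ln T is μ + z_p·σ.
ln(82) = 4.407 and ln(320) = 5.768; z_{0.16} = -0.9945, z_{0.73} = 0.6128.
σ = (5.768 − 4.407)/(0.6128 − (-0.9945)) = 0.847.
μ = 4.407 − (-0.9945)·0.847 = 5.249.
CV = √(exp(σ²)−1) = √(exp(0.7177)−1) = 1.025.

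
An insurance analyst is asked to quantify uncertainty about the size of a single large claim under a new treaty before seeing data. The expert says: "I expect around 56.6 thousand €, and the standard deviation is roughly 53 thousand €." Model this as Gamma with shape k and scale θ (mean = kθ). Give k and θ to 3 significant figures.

For Gamma(k, scale θ): mean = kθ, variance = kθ², so CV = 1/√k.
CV = SD/mean = 53/56.6 = 0.9364, hence k = 1/CV² = 1.14.
Then θ = mean/k = 56.6/1.14 = 49.6.

k ≈ 1.14, θ ≈ 49.6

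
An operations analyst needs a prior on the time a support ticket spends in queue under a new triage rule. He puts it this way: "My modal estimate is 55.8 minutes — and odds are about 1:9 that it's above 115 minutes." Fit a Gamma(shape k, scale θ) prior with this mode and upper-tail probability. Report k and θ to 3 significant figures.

Gamma(k,θ) with k>1 has mode (k−1)θ, so θ = 55.8/(k−1).
Need P(X < 115) = 0.9 with θ tied to k this way. Start at k = 2, θ = 55.8: P(X<115) ≈ 0.610.
Too low — raise k to concentrate. Iterating converges to k ≈ 4.67.
Then θ = 55.8/(4.67−1) ≈ 15.2.

k ≈ 4.67, θ ≈ 15.2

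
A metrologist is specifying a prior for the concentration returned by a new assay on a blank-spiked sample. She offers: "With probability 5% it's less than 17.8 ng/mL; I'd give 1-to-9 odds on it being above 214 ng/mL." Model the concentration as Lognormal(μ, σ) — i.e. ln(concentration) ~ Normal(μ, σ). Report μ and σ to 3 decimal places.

If T ~ Lognormal(μ,σ) then ln T ~ Normal(μ,σ), so the p-quantile of ln T is μ + z_p·σ.
ln(17.8) = 2.879 and ln(214) = 5.366; z_{0.05} = -1.645, z_{0.9} = 1.282.
σ = (5.366 − 2.879)/(1.282 − (-1.645)) = 0.850.
μ = 2.879 − (-1.645)·0.850 = 4.277.

μ ≈ 4.277, σ ≈ 0.850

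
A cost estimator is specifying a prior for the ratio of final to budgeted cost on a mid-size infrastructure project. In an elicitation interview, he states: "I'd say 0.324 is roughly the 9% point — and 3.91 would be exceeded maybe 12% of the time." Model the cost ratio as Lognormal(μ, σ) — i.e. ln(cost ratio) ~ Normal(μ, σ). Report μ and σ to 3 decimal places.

If T ~ Lognormal(μ,σ) then ln T ~ Normal(μ,σ), so the p-quantile of ln T is μ + z_p·σ.
ln(0.324) = -1.127 and ln(3.91) = 1.364; z_{0.09} = -1.341, z_{0.88} = 1.175.
σ = (1.364 − -1.127)/(1.175 − (-1.341)) = 0.990.
μ = -1.127 − (-1.341)·0.990 = 0.200.

μ ≈ 0.200, σ ≈ 0.990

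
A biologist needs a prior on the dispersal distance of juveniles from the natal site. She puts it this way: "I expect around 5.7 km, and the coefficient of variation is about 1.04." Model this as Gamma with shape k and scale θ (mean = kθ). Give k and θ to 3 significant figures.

k ≈ 0.925, θ ≈ 6.17

For Gamma(k, scale θ): mean = kθ, variance = kθ², so CV = 1/√k.
CV = 1.04, hence k = 1/CV² = 0.925.
Then θ = mean/k = 5.7/0.925 = 6.17.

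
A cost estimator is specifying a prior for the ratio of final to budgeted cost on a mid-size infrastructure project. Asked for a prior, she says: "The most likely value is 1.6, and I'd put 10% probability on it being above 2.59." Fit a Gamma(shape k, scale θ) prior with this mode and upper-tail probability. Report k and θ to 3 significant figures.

k ≈ 9.11, θ ≈ 0.197

Gamma(k,θ) with k>1 has mode (k−1)θ, so θ = 1.6/(k−1).
Need P(X < 2.59) = 0.9 with θ tied to k this way. Start at k = 2, θ = 1.6: P(X<2.59) ≈ 0.481.
Too low — raise k to concentrate. Iterating converges to k ≈ 9.11.
Then θ = 1.6/(9.11−1) ≈ 0.197.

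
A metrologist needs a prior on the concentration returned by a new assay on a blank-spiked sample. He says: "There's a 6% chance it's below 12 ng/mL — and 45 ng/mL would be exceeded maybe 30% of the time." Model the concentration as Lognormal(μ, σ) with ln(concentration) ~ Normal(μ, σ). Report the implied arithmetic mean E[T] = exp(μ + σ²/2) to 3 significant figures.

E[T] ≈ 39.5 ng/mL

If T ~ Lognormal(μ,σ) then ln T ~ Normal(μ,σ), so the p-quantile of ln T is μ + z_p·σ.
ln(12) = 2.485 and ln(45) = 3.807; z_{0.06} = -1.555, z_{0.7} = 0.5244.
σ = (3.807 − 2.485)/(0.5244 − (-1.555)) = 0.636.
μ = 2.485 − (-1.555)·0.636 = 3.473.
E[T] = exp(μ + σ²/2) = exp(3.473 + 0.2021) = 39.5 ng/mL.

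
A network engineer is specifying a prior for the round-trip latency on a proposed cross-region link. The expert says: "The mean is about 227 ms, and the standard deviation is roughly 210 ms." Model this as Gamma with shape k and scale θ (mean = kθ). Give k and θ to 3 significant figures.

For Gamma(k, scale θ): mean = kθ, variance = kθ², so CV = 1/√k.
CV = SD/mean = 210/227 = 0.9251, hence k = 1/CV² = 1.17.
Then θ = mean/k = 227/1.17 = 194.

k ≈ 1.17, θ ≈ 194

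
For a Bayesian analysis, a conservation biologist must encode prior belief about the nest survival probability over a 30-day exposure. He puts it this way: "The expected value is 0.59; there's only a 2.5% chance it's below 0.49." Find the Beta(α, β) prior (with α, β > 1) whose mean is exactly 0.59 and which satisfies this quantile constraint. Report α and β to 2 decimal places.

With mean 0.59 fixed, write α = 0.59s, β = 0.41s where s = α+β.
Need P(θ < 0.49) = 0.025 under Beta(0.59s, 0.41s). Normal approximation: (q−m)/√(m(1−m)/s) ≈ z_{0.025} = -1.96, so s ≈ 0.59·0.41·(-1.96)²/(0.49−0.59)² = 92.9.
At s = 92.9: P(θ<0.49) ≈ 0.026. Adjusting to match 0.025 gives s ≈ 94.90.
So α = 0.59·94.90 ≈ 55.99, β = 0.41·94.90 ≈ 38.91.

α ≈ 55.99, β ≈ 38.91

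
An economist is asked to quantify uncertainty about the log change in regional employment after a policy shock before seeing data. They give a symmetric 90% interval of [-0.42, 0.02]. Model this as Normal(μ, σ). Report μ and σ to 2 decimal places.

μ = -0.20, σ = 0.13

A symmetric 90% interval runs μ ± z·σ with z = 1.645.
Half-width = 0.22, so σ = 0.22/1.645 = 0.13.
μ is the interval midpoint, -0.20.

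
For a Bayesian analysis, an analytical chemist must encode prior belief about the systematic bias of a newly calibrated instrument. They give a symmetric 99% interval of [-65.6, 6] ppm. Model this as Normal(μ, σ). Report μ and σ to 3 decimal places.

A symmetric 99% interval runs μ ± z·σ with z = 2.576.
Half-width = 35.8, so σ = 35.8/2.576 = 13.898.
μ is the interval midpoint, -29.800.

μ = -29.800, σ = 13.898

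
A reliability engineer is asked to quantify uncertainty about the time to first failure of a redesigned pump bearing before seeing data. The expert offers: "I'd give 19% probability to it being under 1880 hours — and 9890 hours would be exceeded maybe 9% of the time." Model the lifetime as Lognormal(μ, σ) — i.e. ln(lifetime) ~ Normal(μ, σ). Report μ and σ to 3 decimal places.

μ ≈ 8.196, σ ≈ 0.748

If T ~ Lognormal(μ,σ) then ln T ~ Normal(μ,σ), so the p-quantile of ln T is μ + z_p·σ.
ln(1880) = 7.539 and ln(9890) = 9.199; z_{0.19} = -0.8779, z_{0.91} = 1.341.
σ = (9.199 − 7.539)/(1.341 − (-0.8779)) = 0.748.
μ = 7.539 − (-0.8779)·0.748 = 8.196.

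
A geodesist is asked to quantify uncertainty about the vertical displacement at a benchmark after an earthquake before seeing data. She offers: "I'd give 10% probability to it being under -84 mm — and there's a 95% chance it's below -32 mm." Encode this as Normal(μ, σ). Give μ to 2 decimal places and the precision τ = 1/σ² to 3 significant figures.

The p-quantile of Normal(μ,σ) is μ + z_p·σ, with z_{0.1} = -1.282 and z_{0.95} = 1.645.
Eliminate σ: μ = (z₂·x₁ − z₁·x₂)/(z₂ − z₁) = (1.645·-84 − (-1.282)·-32)/2.926 = -61.23.
Then σ = (x₂ − x₁)/(z₂ − z₁) = (-32 − -84)/2.926 = 17.77.
Precision τ = 1/σ² = 1/17.77² = 0.00317.

μ = -61.23, τ = 0.00317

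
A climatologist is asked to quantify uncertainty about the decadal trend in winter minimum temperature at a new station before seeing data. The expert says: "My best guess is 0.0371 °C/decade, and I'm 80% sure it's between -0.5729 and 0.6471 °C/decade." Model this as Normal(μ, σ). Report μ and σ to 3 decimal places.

A symmetric 80% interval runs μ ± z·σ with z = 1.282.
Half-width = 0.61, so σ = 0.61/1.282 = 0.476.
μ is the stated best guess, 0.037.

μ = 0.037, σ = 0.476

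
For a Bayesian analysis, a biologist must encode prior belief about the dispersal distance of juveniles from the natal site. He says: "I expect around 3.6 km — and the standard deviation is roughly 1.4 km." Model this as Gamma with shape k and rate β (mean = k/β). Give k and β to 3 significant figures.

k ≈ 6.61, β ≈ 1.84

For Gamma(k, rate β): mean = k/β, variance = k/β², so CV = 1/√k.
CV = SD/mean = 1.4/3.6 = 0.3889, hence k = 1/CV² = 6.61.
Then β = k/mean = 6.61/3.6 = 1.84.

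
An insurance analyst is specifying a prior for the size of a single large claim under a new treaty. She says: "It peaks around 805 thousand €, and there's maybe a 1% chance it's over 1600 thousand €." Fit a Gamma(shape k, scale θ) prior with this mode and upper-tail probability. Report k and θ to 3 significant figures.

Gamma(k,θ) with k>1 has mode (k−1)θ, so θ = 805/(k−1).
Need P(X < 1600) = 0.99 with θ tied to k this way. Start at k = 2, θ = 805: P(X<1600) ≈ 0.591.
Too low — raise k to concentrate. Iterating converges to k ≈ 11.4.
Then θ = 805/(11.4−1) ≈ 77.2.

k ≈ 11.4, θ ≈ 77.2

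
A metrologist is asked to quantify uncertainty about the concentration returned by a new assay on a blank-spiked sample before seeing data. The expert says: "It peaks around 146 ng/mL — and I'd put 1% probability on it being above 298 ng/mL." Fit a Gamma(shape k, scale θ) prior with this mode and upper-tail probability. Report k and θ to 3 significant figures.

Gamma(k,θ) with k>1 has mode (k−1)θ, so θ = 146/(k−1).
Need P(X < 298) = 0.99 with θ tied to k this way. Start at k = 2, θ = 146: P(X<298) ≈ 0.605.
Too low — raise k to concentrate. Iterating converges to k ≈ 10.6.
Then θ = 146/(10.6−1) ≈ 15.2.

k ≈ 10.6, θ ≈ 15.2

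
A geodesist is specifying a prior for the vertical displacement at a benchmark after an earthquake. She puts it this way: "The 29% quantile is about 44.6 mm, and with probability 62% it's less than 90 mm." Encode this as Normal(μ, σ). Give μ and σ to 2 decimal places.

For Normal(μ,σ), the p-quantile is μ + z_p·σ. Here z_{0.29} = -0.5534, z_{0.62} = 0.3055.
So 44.6 = μ − 0.5534σ and 90 = μ + 0.3055σ.
Subtracting: σ = (90 − 44.6)/(0.3055 − (-0.5534)) = 52.86.
Then μ = 44.6 − (-0.5534)·52.86 = 73.85.

μ = 73.85, σ = 52.86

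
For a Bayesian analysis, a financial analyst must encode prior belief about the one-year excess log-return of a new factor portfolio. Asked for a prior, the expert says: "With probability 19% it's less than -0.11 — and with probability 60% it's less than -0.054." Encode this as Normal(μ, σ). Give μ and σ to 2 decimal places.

μ = -0.07, σ = 0.05

The p-quantile of Normal(μ,σ) is μ + z_p·σ, with z_{0.19} = -0.8779 and z_{0.6} = 0.2533.
Eliminate σ: μ = (z₂·x₁ − z₁·x₂)/(z₂ − z₁) = (0.2533·-0.11 − (-0.8779)·-0.054)/1.131 = -0.07.
Then σ = (x₂ − x₁)/(z₂ − z₁) = (-0.054 − -0.11)/1.131 = 0.05.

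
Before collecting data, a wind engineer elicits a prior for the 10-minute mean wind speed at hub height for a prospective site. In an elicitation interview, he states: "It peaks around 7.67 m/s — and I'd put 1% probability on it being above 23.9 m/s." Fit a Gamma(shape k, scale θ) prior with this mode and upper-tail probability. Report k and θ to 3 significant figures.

Gamma(k,θ) with k>1 has mode (k−1)θ, so θ = 7.67/(k−1).
Need P(X < 23.9) = 0.99 with θ tied to k this way. Start at k = 2, θ = 7.67: P(X<23.9) ≈ 0.818.
Too low — raise k to concentrate. Iterating converges to k ≈ 4.45.
Then θ = 7.67/(4.45−1) ≈ 2.22.

k ≈ 4.45, θ ≈ 2.22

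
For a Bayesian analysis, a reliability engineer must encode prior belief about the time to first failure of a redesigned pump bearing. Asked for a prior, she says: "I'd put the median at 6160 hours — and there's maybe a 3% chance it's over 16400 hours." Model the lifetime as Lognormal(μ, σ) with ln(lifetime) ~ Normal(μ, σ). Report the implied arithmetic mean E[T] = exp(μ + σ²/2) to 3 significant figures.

E[T] ≈ 7050 hours

If T ~ Lognormal(μ,σ) then ln T ~ Normal(μ,σ), so the p-quantile of ln T is μ + z_p·σ.
ln(6160) = 8.726 and ln(16400) = 9.705; z_{0.5} = 0, z_{0.97} = 1.881.
σ = (9.705 − 8.726)/(1.881 − (0)) = 0.521.
μ = 8.726 − (0)·0.521 = 8.726.
E[T] = exp(μ + σ²/2) = exp(8.726 + 0.1355) = 7050 hours.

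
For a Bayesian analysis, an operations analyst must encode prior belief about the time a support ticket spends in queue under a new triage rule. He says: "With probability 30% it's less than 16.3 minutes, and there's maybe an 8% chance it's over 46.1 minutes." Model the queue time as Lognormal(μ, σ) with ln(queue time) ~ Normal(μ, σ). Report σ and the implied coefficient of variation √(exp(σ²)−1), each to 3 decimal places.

σ ≈ 0.539, CV ≈ 0.580

If T ~ Lognormal(μ,σ) then ln T ~ Normal(μ,σ), so the p-quantile of ln T is μ + z_p·σ.
ln(16.3) = 2.791 and ln(46.1) = 3.831; z_{0.3} = -0.5244, z_{0.92} = 1.405.
σ = (3.831 − 2.791)/(1.405 − (-0.5244)) = 0.539.
μ = 2.791 − (-0.5244)·0.539 = 3.074.
CV = √(exp(σ²)−1) = √(exp(0.2903)−1) = 0.580.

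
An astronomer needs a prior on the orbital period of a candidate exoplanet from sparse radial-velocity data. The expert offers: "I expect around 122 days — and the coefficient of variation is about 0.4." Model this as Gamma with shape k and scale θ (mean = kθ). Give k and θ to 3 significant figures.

For Gamma(k, scale θ): mean = kθ, variance = kθ², so CV = 1/√k.
CV = 0.4, hence k = 1/CV² = 6.25.
Then θ = mean/k = 122/6.25 = 19.5.

k ≈ 6.25, θ ≈ 19.5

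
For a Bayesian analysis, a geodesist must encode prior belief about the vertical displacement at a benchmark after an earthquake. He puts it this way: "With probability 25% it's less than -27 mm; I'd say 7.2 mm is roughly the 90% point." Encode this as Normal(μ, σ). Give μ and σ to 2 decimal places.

The p-quantile of Normal(μ,σ) is μ + z_p·σ, with z_{0.25} = -0.6745 and z_{0.9} = 1.282.
Eliminate σ: μ = (z₂·x₁ − z₁·x₂)/(z₂ − z₁) = (1.282·-27 − (-0.6745)·7.2)/1.956 = -15.21.
Then σ = (x₂ − x₁)/(z₂ − z₁) = (7.2 − -27)/1.956 = 17.48.

μ = -15.21, σ = 17.48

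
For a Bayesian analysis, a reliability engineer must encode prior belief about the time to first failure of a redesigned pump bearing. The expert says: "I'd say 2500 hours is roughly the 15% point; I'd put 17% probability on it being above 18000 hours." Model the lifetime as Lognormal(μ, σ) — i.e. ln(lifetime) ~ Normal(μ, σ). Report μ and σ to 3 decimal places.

If T ~ Lognormal(μ,σ) then ln T ~ Normal(μ,σ), so the p-quantile of ln T is μ + z_p·σ.
ln(2500) = 7.824 and ln(18000) = 9.798; z_{0.15} = -1.036, z_{0.83} = 0.9542.
σ = (9.798 − 7.824)/(0.9542 − (-1.036)) = 0.992.
μ = 7.824 − (-1.036)·0.992 = 8.852.

μ ≈ 8.852, σ ≈ 0.992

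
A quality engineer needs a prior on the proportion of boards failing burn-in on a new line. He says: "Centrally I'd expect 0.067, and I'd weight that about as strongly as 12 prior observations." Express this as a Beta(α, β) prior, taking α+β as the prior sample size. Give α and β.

Under the effective-sample-size interpretation, Beta(α, β) has prior mean α/(α+β) and prior sample size α+β.
So α+β = 12 and α/(α+β) = 0.067, giving α = 0.067·12 = 0.804 and β = 12 − 0.804 = 11.196.

α = 0.804, β = 11.196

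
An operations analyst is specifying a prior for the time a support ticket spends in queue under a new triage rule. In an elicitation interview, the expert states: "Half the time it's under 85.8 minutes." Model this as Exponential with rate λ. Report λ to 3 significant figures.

λ ≈ 0.00808

Exponential median = ln 2 / λ, so λ = ln 2 / 85.8 = 0.00808.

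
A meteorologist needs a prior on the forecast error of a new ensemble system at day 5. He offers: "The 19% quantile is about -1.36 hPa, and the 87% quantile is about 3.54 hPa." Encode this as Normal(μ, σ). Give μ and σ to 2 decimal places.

μ = 0.79, σ = 2.44

The p-quantile of Normal(μ,σ) is μ + z_p·σ, with z_{0.19} = -0.8779 and z_{0.87} = 1.126.
Eliminate σ: μ = (z₂·x₁ − z₁·x₂)/(z₂ − z₁) = (1.126·-1.36 − (-0.8779)·3.54)/2.004 = 0.79.
Then σ = (x₂ − x₁)/(z₂ − z₁) = (3.54 − -1.36)/2.004 = 2.44.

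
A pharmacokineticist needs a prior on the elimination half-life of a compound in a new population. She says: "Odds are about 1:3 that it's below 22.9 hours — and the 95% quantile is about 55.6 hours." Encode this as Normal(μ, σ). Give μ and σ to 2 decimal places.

The p-quantile of Normal(μ,σ) is μ + z_p·σ, with z_{0.25} = -0.6745 and z_{0.95} = 1.645.
Eliminate σ: μ = (z₂·x₁ − z₁·x₂)/(z₂ − z₁) = (1.645·22.9 − (-0.6745)·55.6)/2.319 = 32.41.
Then σ = (x₂ − x₁)/(z₂ − z₁) = (55.6 − 22.9)/2.319 = 14.10.

μ = 32.41, σ = 14.10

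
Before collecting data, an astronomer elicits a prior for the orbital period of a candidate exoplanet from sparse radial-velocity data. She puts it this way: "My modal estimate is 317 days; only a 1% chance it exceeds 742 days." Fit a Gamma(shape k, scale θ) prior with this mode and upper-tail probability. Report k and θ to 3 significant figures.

Gamma(k,θ) with k>1 has mode (k−1)θ, so θ = 317/(k−1).
Need P(X < 742) = 0.99 with θ tied to k this way. Start at k = 2, θ = 317: P(X<742) ≈ 0.678.
Too low — raise k to concentrate. Iterating converges to k ≈ 7.58.
Then θ = 317/(7.58−1) ≈ 48.2.

k ≈ 7.58, θ ≈ 48.2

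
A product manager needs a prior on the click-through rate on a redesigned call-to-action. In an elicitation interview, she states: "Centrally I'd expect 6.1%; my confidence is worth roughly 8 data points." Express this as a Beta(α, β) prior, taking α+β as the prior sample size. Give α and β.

α = 0.488, β = 7.512

Under the effective-sample-size interpretation, Beta(α, β) has prior mean α/(α+β) and prior sample size α+β.
So α+β = 8 and α/(α+β) = 0.061, giving α = 0.061·8 = 0.488 and β = 8 − 0.488 = 7.512.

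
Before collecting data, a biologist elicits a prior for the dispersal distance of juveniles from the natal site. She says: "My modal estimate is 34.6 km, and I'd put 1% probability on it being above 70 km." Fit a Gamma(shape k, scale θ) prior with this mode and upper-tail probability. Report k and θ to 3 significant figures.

k ≈ 10.9, θ ≈ 3.51

Gamma(k,θ) with k>1 has mode (k−1)θ, so θ = 34.6/(k−1).
Need P(X < 70) = 0.99 with θ tied to k this way. Start at k = 2, θ = 34.6: P(X<70) ≈ 0.600.
Too low — raise k to concentrate. Iterating converges to k ≈ 10.9.
Then θ = 34.6/(10.9−1) ≈ 3.51.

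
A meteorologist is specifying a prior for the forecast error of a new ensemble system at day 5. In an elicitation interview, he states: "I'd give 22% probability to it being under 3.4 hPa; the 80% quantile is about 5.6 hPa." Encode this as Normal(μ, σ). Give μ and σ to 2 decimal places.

μ = 4.45, σ = 1.36

The p-quantile of Normal(μ,σ) is μ + z_p·σ, with z_{0.22} = -0.7722 and z_{0.8} = 0.8416.
Eliminate σ: μ = (z₂·x₁ − z₁·x₂)/(z₂ − z₁) = (0.8416·3.4 − (-0.7722)·5.6)/1.614 = 4.45.
Then σ = (x₂ − x₁)/(z₂ − z₁) = (5.6 − 3.4)/1.614 = 1.36.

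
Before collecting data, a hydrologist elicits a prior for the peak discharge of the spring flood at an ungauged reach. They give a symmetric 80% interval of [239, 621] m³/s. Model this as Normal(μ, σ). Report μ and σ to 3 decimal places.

A symmetric 80% interval runs μ ± z·σ with z = 1.282.
Half-width = 191, so σ = 191/1.282 = 149.038.
μ is the interval midpoint, 430.000.

μ = 430.000, σ = 149.038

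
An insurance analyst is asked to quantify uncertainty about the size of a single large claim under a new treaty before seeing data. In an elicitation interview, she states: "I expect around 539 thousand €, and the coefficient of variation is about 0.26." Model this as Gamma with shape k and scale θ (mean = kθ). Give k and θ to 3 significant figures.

k ≈ 14.8, θ ≈ 36.4

For Gamma(k, scale θ): mean = kθ, variance = kθ², so CV = 1/√k.
CV = 0.26, hence k = 1/CV² = 14.8.
Then θ = mean/k = 539/14.8 = 36.4.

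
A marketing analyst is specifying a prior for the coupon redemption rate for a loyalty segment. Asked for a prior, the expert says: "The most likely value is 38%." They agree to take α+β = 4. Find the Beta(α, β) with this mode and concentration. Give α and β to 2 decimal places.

For α,β > 1 the Beta mode is (α−1)/(α+β−2). With α+β = 4, the mode is (α−1)/2.
Set (α−1)/2 = 0.38 → α = 1 + 0.38·2 = 1.76.
β = 4 − α = 2.24.

α = 1.76, β = 2.24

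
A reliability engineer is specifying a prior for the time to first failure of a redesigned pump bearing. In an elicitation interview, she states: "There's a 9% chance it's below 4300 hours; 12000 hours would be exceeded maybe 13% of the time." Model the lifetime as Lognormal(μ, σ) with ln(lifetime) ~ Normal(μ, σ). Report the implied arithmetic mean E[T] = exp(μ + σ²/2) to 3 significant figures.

If T ~ Lognormal(μ,σ) then ln T ~ Normal(μ,σ), so the p-quantile of ln T is μ + z_p·σ.
ln(4300) = 8.366 and ln(12000) = 9.393; z_{0.09} = -1.341, z_{0.87} = 1.126.
σ = (9.393 − 8.366)/(1.126 − (-1.341)) = 0.416.
μ = 8.366 − (-1.341)·0.416 = 8.924.
E[T] = exp(μ + σ²/2) = exp(8.924 + 0.0865) = 8190 hours.

E[T] ≈ 8190 hours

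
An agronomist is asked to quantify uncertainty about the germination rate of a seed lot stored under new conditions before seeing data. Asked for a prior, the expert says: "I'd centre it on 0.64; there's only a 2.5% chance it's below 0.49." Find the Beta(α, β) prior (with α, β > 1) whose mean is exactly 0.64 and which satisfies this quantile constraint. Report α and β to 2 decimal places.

α ≈ 26.50, β ≈ 14.91

With mean 0.64 fixed, write α = 0.64s, β = 0.36s where s = α+β.
Need P(θ < 0.49) = 0.025 under Beta(0.64s, 0.36s). Normal approximation: (q−m)/√(m(1−m)/s) ≈ z_{0.025} = -1.96, so s ≈ 0.64·0.36·(-1.96)²/(0.49−0.64)² = 39.3.
At s = 39.3: P(θ<0.49) ≈ 0.028. Adjusting to match 0.025 gives s ≈ 41.41.
So α = 0.64·41.41 ≈ 26.50, β = 0.36·41.41 ≈ 14.91.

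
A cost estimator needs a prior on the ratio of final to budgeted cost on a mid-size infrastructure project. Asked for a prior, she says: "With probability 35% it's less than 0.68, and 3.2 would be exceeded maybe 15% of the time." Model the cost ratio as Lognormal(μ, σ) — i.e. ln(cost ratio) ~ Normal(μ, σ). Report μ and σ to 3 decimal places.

μ ≈ 0.034, σ ≈ 1.089

If T ~ Lognormal(μ,σ) then ln T ~ Normal(μ,σ), so the p-quantile of ln T is μ + z_p·σ.
ln(0.68) = -0.3857 and ln(3.2) = 1.163; z_{0.35} = -0.3853, z_{0.85} = 1.036.
σ = (1.163 − -0.3857)/(1.036 − (-0.3853)) = 1.089.
μ = -0.3857 − (-0.3853)·1.089 = 0.034.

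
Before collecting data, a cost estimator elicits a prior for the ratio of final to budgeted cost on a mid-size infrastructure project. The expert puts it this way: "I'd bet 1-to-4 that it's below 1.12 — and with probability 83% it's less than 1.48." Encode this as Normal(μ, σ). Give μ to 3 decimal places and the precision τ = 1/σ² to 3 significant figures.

The p-quantile of Normal(μ,σ) is μ + z_p·σ, with z_{0.2} = -0.8416 and z_{0.83} = 0.9542.
Eliminate σ: μ = (z₂·x₁ − z₁·x₂)/(z₂ − z₁) = (0.9542·1.12 − (-0.8416)·1.48)/1.796 = 1.289.
Then σ = (x₂ − x₁)/(z₂ − z₁) = (1.48 − 1.12)/1.796 = 0.200.
Precision τ = 1/σ² = 1/0.2005² = 24.9.

μ = 1.289, τ = 24.9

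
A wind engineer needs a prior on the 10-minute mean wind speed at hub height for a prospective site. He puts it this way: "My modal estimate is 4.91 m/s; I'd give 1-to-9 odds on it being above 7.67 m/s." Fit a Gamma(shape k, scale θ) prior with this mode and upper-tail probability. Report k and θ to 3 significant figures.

k ≈ 10.4, θ ≈ 0.522

Gamma(k,θ) with k>1 has mode (k−1)θ, so θ = 4.91/(k−1).
Need P(X < 7.67) = 0.9 with θ tied to k this way. Start at k = 2, θ = 4.91: P(X<7.67) ≈ 0.463.
Too low — raise k to concentrate. Iterating converges to k ≈ 10.4.
Then θ = 4.91/(10.4−1) ≈ 0.522.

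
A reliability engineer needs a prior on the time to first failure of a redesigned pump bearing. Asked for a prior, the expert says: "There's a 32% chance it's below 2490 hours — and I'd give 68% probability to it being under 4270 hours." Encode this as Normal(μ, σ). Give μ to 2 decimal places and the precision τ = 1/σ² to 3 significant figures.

For Normal(μ,σ), the p-quantile is μ + z_p·σ. Here z_{0.32} = -0.4677, z_{0.68} = 0.4677.
So 2490 = μ − 0.4677σ and 4270 = μ + 0.4677σ.
Subtracting: σ = (4270 − 2490)/(0.4677 − (-0.4677)) = 1902.93.
Then μ = 2490 − (-0.4677)·1902.93 = 3380.00.
Precision τ = 1/σ² = 1/1903² = 2.76e-07.

μ = 3380.00, τ = 2.76e-07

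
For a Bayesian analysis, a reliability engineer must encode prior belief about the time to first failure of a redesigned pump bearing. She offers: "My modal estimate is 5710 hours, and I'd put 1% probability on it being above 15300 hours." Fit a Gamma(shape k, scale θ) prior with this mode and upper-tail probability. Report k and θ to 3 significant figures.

Gamma(k,θ) with k>1 has mode (k−1)θ, so θ = 5710/(k−1).
Need P(X < 15300) = 0.99 with θ tied to k this way. Start at k = 2, θ = 5710: P(X<15300) ≈ 0.748.
Too low — raise k to concentrate. Iterating converges to k ≈ 5.76.
Then θ = 5710/(5.76−1) ≈ 1200.

k ≈ 5.76, θ ≈ 1200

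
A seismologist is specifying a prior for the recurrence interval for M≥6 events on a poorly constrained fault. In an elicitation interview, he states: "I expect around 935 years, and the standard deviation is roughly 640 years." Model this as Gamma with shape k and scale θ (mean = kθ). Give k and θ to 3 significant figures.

For Gamma(k, scale θ): mean = kθ, variance = kθ², so CV = 1/√k.
CV = SD/mean = 640/935 = 0.6845, hence k = 1/CV² = 2.13.
Then θ = mean/k = 935/2.13 = 438.

k ≈ 2.13, θ ≈ 438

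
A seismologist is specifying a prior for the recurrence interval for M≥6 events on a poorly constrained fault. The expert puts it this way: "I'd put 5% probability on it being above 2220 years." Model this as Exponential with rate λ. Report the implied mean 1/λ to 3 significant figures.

mean ≈ 741 years

P(T > 2220.0) = e^(−λ·2220.0) = 0.05, so λ = −ln(0.05)/2220.0 = 0.00135.
Mean = 1/λ = 741 years.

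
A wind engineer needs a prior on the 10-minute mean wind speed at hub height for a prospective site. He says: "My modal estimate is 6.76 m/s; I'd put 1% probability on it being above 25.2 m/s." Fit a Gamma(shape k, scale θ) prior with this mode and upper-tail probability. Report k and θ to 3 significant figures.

k ≈ 3.46, θ ≈ 2.75

Gamma(k,θ) with k>1 has mode (k−1)θ, so θ = 6.76/(k−1).
Need P(X < 25.2) = 0.99 with θ tied to k this way. Start at k = 2, θ = 6.76: P(X<25.2) ≈ 0.886.
Too low — raise k to concentrate. Iterating converges to k ≈ 3.46.
Then θ = 6.76/(3.46−1) ≈ 2.75.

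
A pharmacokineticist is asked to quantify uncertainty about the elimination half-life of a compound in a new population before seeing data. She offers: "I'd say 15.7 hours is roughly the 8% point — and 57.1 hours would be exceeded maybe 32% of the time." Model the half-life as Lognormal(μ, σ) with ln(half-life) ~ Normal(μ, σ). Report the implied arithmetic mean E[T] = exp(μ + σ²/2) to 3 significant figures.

E[T] ≈ 52.5 hours

If T ~ Lognormal(μ,σ) then ln T ~ Normal(μ,σ), so the p-quantile of ln T is μ + z_p·σ.
ln(15.7) = 2.754 and ln(57.1) = 4.045; z_{0.08} = -1.405, z_{0.68} = 0.4677.
σ = (4.045 − 2.754)/(0.4677 − (-1.405)) = 0.689.
μ = 2.754 − (-1.405)·0.689 = 3.722.
E[T] = exp(μ + σ²/2) = exp(3.722 + 0.2377) = 52.5 hours.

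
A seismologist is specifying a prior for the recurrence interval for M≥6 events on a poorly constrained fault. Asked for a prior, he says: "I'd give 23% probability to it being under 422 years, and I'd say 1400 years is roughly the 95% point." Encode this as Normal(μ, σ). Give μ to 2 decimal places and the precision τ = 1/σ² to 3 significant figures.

For Normal(μ,σ), the p-quantile is μ + z_p·σ. Here z_{0.23} = -0.7388, z_{0.95} = 1.645.
So 422 = μ − 0.7388σ and 1400 = μ + 1.645σ.
Subtracting: σ = (1400 − 422)/(1.645 − (-0.7388)) = 410.29.
Then μ = 422 − (-0.7388)·410.29 = 725.14.
Precision τ = 1/σ² = 1/410.3² = 5.94e-06.

μ = 725.14, τ = 5.94e-06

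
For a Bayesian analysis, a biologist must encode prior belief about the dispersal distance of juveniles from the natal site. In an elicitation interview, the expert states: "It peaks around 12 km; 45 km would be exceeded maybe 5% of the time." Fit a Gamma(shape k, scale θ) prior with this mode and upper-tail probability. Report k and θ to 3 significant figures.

k ≈ 2.46, θ ≈ 8.22

Gamma(k,θ) with k>1 has mode (k−1)θ, so θ = 12/(k−1).
Need P(X < 45) = 0.95 with θ tied to k this way. Start at k = 2, θ = 12: P(X<45) ≈ 0.888.
Too low — raise k to concentrate. Iterating converges to k ≈ 2.46.
Then θ = 12/(2.46−1) ≈ 8.22.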